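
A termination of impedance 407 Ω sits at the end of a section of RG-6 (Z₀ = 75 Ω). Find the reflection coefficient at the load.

Γ = (Z_L − Z_0)/(Z_L + Z_0) = (407 − 75)/(407 + 75) = 332/482

Γ = 0.689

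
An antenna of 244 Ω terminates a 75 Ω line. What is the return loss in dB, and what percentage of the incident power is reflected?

Γ = (244 − 75)/(244 + 75) = 0.53
RL = −20·log₁₀(0.53) = 5.52 dB
P_refl/P_inc = |Γ|² = 0.281

RL ≈ 5.52 dB; 28.1% of incident power reflected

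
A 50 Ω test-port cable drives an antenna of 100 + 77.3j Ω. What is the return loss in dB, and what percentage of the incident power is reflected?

RL ≈ 5.26 dB; 29.8% of incident power reflected

Γ = (50 + j77.3)/(150 + j77.3), |Γ| = 0.546
RL = −20·log₁₀(0.546) = 5.26 dB
P_refl/P_inc = |Γ|² = 0.298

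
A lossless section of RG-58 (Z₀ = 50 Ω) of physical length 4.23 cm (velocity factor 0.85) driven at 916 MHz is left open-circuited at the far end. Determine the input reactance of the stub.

λ = v/f = 0.85·c / 916 MHz = 0.278 m
βl = 2π·l/λ = 2π × 0.152 = 54.7°
tan(βl) = 1.41
For an open-circuited stub, Z_in = −jZ_0·cot(βl) = −jZ_0/tan(βl)

X_in ≈ -35.4 Ω (capacitive)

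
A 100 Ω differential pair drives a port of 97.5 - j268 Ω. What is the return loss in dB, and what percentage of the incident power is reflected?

RL ≈ 1.88 dB; 64.8% of incident power reflected

Γ = (-2.5 − j268)/(197.5 − j268), |Γ| = 0.805
RL = −20·log₁₀(0.805) = 1.88 dB
P_refl/P_inc = |Γ|² = 0.648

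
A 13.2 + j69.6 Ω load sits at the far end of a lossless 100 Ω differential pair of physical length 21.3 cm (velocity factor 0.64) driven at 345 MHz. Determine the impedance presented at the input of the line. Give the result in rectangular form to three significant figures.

Z_in ≈ 8.99 − j12.3 Ω

λ = v/f = 0.64·c / 345 MHz = 0.557 m
βl = 2π·l/λ = 2π × 0.383 = 138°
tan(βl) = tan(138°) = -0.907
Z_in = Z_0·(Z_L + jZ_0·tanβl)/(Z_0 + jZ_L·tanβl)
     = 100·(13.2 − j21.1)/(163 − j12)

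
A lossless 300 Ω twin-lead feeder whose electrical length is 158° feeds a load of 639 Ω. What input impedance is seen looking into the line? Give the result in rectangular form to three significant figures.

tan(βl) = tan(158°) = -0.404
Z_in = Z_0·(Z_L + jZ_0·tanβl)/(Z_0 + jZ_L·tanβl)
     = 300·(639 − j121)/(300 − j258)

Z_in ≈ 427 + j246 Ω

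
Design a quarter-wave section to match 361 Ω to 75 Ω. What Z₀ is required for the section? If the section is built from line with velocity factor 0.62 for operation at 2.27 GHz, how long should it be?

Z_qwt = √(Z_0·R_L) = √(75 × 361) = √27080
λ = 0.62·c/f = 0.0819 m, so l = λ/4 = 0.0205 m

Z_qwt ≈ 165 Ω; length ≈ 2.05 cm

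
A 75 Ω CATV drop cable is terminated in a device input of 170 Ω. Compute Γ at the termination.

Γ = (Z_L − Z_0)/(Z_L + Z_0) = (170 − 75)/(170 + 75) = 95/245

Γ = 0.388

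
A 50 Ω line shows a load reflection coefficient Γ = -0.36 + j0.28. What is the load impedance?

Z_L ≈ 20.5 + j14.5 Ω

Z_L = Z_0·(1 + Γ)/(1 − Γ) = 50·(0.64 + j0.28)/(1.36 − j0.28)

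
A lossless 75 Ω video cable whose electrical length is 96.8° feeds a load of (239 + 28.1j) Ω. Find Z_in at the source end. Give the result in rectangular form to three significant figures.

tan(βl) = tan(96.8°) = -8.39
Z_in = Z_0·(Z_L + jZ_0·tanβl)/(Z_0 + jZ_L·tanβl)
     = 75·(239 − j601)/(311 − j2000)

Z_in ≈ 23.3 + j5.33 Ω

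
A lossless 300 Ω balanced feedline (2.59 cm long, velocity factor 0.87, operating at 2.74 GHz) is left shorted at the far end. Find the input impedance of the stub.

Z_in ≈ −j2170 Ω

λ = v/f = 0.87·c / 2.74 GHz = 0.0953 m
βl = 2π·l/λ = 2π × 0.272 = 97.9°
tan(βl) = -7.22
For a shorted stub, Z_in = jZ_0·tan(βl)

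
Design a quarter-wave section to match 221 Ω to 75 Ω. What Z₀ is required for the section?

Z_qwt = √(Z_0·R_L) = √(75 × 221) = √16580

Z_qwt ≈ 129 Ω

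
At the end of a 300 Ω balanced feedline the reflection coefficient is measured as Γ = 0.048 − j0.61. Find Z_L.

Z_L ≈ 147 − j286 Ω

Z_L = Z_0·(1 + Γ)/(1 − Γ) = 300·(1.05 − j0.61)/(0.952 + j0.61)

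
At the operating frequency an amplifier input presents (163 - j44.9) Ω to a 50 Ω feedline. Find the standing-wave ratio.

Γ = (Z_L − Z_0)/(Z_L + Z_0) = (113 − j44.9)/(213 − j44.9)
|Γ| = 122/218 = 0.559
VSWR = (1 + |Γ|)/(1 − |Γ|) = 1.56/0.441

VSWR ≈ 3.53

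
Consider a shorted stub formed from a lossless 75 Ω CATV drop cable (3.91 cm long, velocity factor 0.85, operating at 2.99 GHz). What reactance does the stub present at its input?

X_in ≈ -20 Ω (capacitive)

λ = v/f = 0.85·c / 2.99 GHz = 0.0853 m
βl = 2π·l/λ = 2π × 0.458 = 165°
tan(βl) = -0.267
For a shorted stub, Z_in = jZ_0·tan(βl)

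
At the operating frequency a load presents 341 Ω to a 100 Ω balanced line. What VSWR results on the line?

Γ = (341 − 100)/(341 + 100) = 0.546
VSWR = (1 + 0.546)/(1 − 0.546)

VSWR ≈ 3.41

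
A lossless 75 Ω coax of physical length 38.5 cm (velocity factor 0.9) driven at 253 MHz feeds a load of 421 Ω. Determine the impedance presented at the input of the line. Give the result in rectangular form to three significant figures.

λ = v/f = 0.9·c / 253 MHz = 1.07 m
βl = 2π·l/λ = 2π × 0.361 = 130°
tan(βl) = tan(130°) = -1.2
Z_in = Z_0·(Z_L + jZ_0·tanβl)/(Z_0 + jZ_L·tanβl)
     = 75·(421 − j89.8)/(75 − j504)

Z_in ≈ 22.2 + j59.3 Ω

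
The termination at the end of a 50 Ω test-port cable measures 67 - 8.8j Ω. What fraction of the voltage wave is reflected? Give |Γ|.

|Γ| ≈ 0.163

Γ = (Z_L − Z_0)/(Z_L + Z_0) = (17 − j8.8)/(117 − j8.8)
|Γ| = 19.1/117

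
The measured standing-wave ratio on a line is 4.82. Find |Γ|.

|Γ| ≈ 0.656

|Γ| = (S − 1)/(S + 1) = (4.82 − 1)/(4.82 + 1) = 3.82/5.82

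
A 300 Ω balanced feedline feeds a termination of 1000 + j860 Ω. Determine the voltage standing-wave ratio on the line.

VSWR ≈ 5.93

Γ = (Z_L − Z_0)/(Z_L + Z_0) = (700 + j860)/(1300 + j860)
|Γ| = 1110/1560 = 0.711
VSWR = (1 + |Γ|)/(1 − |Γ|) = 1.71/0.289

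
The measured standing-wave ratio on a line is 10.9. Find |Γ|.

|Γ| = (S − 1)/(S + 1) = (10.9 − 1)/(10.9 + 1) = 9.9/11.9

|Γ| ≈ 0.832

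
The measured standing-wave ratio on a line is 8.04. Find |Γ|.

|Γ| = (S − 1)/(S + 1) = (8.04 − 1)/(8.04 + 1) = 7.04/9.04

|Γ| ≈ 0.779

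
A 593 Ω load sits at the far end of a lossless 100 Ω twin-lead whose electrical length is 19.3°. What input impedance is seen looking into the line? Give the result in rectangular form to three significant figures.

Z_in ≈ 125 − j225 Ω

tan(βl) = tan(19.3°) = 0.35
Z_in = Z_0·(Z_L + jZ_0·tanβl)/(Z_0 + jZ_L·tanβl)
     = 100·(593 + j35)/(100 + j208)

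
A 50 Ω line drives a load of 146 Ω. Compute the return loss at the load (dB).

Γ = (146 − 50)/(146 + 50) = 0.49
RL = −20·log₁₀|Γ| = −20·log₁₀(0.49)

RL ≈ 6.2 dB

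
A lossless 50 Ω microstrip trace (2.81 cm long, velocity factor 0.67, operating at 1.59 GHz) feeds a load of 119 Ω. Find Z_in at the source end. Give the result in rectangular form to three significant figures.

Z_in ≈ 21.5 − j7.2 Ω

λ = v/f = 0.67·c / 1.59 GHz = 0.126 m
βl = 2π·l/λ = 2π × 0.222 = 80°
tan(βl) = tan(80°) = 5.68
Z_in = Z_0·(Z_L + jZ_0·tanβl)/(Z_0 + jZ_L·tanβl)
     = 50·(119 + j284)/(50 + j676)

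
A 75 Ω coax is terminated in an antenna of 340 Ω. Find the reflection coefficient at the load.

Γ = 0.639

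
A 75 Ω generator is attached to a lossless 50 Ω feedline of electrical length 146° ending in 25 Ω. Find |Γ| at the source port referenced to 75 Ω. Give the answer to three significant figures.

|Γ| ≈ 0.437

tan(βl) = -0.675
Z_in = Z_0·(Z_L + jZ_0·tanβl)/(Z_0 + jZ_L·tanβl) = 32.7 − j22.7 Ω
Γ_s = (Z_in − Z_s)/(Z_in + Z_s) = (-42.3 − j22.7)/(108 − j22.7), |Γ_s| = 0.437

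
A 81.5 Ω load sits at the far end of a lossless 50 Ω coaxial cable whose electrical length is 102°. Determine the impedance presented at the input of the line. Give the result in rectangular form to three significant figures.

tan(βl) = tan(102°) = -4.7
Z_in = Z_0·(Z_L + jZ_0·tanβl)/(Z_0 + jZ_L·tanβl)
     = 50·(81.5 − j235)/(50 − j383)

Z_in ≈ 31.5 + j6.52 Ω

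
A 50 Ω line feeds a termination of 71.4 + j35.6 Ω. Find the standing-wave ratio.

VSWR ≈ 1.98

Γ = (Z_L − Z_0)/(Z_L + Z_0) = (21.4 + j35.6)/(121.4 + j35.6)
|Γ| = 41.5/127 = 0.328
VSWR = (1 + |Γ|)/(1 − |Γ|) = 1.33/0.672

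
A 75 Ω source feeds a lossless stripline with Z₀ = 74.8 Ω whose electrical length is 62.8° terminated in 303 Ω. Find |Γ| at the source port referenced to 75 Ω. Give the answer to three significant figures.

tan(βl) = 1.95
Z_in = Z_0·(Z_L + jZ_0·tanβl)/(Z_0 + jZ_L·tanβl) = 23 − j35.5 Ω
Γ_s = (Z_in − Z_s)/(Z_in + Z_s) = (-52 − j35.5)/(98 − j35.5), |Γ_s| = 0.605

|Γ| ≈ 0.605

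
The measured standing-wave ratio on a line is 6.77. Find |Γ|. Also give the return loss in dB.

|Γ| = (S − 1)/(S + 1) = (6.77 − 1)/(6.77 + 1) = 5.77/7.77
RL = −20·log₁₀|Γ| = −20·log₁₀(0.743)

|Γ| ≈ 0.743; return loss ≈ 2.58 dB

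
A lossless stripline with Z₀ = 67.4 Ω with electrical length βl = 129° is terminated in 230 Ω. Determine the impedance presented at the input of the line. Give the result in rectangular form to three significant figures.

tan(βl) = tan(129°) = -1.23
Z_in = Z_0·(Z_L + jZ_0·tanβl)/(Z_0 + jZ_L·tanβl)
     = 67.4·(230 − j83.2)/(67.4 − j284)

Z_in ≈ 31 + j47.2 Ω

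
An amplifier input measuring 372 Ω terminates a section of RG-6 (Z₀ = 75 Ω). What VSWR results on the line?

For a purely resistive load, VSWR = R_L/Z_0 or Z_0/R_L (whichever > 1) = 372/75

VSWR ≈ 4.96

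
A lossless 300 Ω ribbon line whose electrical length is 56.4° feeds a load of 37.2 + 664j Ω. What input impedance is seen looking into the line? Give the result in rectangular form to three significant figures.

Z_in ≈ 22.2 − j477 Ω

tan(βl) = tan(56.4°) = 1.51
Z_in = Z_0·(Z_L + jZ_0·tanβl)/(Z_0 + jZ_L·tanβl)
     = 300·(37.2 + j1120)/(-699 + j56)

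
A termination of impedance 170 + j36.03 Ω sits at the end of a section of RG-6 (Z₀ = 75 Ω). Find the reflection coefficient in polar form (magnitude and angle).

Γ ≈ 0.41 ∠ 12.4°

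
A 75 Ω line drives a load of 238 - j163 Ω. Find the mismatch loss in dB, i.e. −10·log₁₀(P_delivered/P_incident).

Γ = (163 − j163)/(313 − j163), |Γ| = 0.653
|Γ|² = 0.427, so P_del/P_inc = 1 − |Γ|² = 0.573
ML = −10·log₁₀(1 − |Γ|²)

mismatch loss ≈ 2.42 dB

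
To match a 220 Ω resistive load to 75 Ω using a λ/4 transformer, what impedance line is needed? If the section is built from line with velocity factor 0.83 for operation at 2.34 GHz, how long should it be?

Z_qwt ≈ 128 Ω; length ≈ 2.66 cm

Z_qwt = √(Z_0·R_L) = √(75 × 220) = √16500
λ = 0.83·c/f = 0.106 m, so l = λ/4 = 0.0266 m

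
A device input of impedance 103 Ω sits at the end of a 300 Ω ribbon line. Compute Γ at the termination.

Γ = (Z_L − Z_0)/(Z_L + Z_0) = (103 − 300)/(103 + 300) = -197/403

Γ = -0.489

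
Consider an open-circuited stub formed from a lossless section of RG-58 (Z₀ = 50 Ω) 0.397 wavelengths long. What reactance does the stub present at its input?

X_in ≈ 66.2 Ω (inductive)

βl = 2π × 0.397 = 143°
tan(βl) = -0.756
For an open-circuited stub, Z_in = −jZ_0·cot(βl) = −jZ_0/tan(βl)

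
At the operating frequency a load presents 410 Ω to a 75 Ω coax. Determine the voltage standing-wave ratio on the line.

VSWR ≈ 5.47

For a purely resistive load, VSWR = R_L/Z_0 or Z_0/R_L (whichever > 1) = 410/75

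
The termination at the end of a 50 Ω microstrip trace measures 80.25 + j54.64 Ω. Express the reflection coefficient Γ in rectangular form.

Γ ≈ 0.347 + j0.274

Γ = (Z_L − Z_0)/(Z_L + Z_0) = (30.25 + j54.64)/(130.2 + j54.64)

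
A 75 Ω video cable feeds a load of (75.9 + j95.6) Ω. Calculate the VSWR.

VSWR ≈ 3.3

Γ = (Z_L − Z_0)/(Z_L + Z_0) = (0.9 + j95.6)/(150.9 + j95.6)
|Γ| = 95.6/179 = 0.535
VSWR = (1 + |Γ|)/(1 − |Γ|) = 1.54/0.465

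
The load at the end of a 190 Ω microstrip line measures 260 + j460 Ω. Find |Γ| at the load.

|Γ| ≈ 0.723

Γ = (Z_L − Z_0)/(Z_L + Z_0) = (70 + j460)/(450 + j460)
|Γ| = 465/644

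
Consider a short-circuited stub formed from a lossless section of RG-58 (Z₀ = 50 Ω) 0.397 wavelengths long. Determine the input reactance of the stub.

X_in ≈ -37.8 Ω (capacitive)

βl = 2π × 0.397 = 143°
tan(βl) = -0.756
For a short-circuited stub, Z_in = jZ_0·tan(βl)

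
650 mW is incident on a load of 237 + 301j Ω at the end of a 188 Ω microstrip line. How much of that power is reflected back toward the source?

|Γ| = |(49 + j301)/(425 + j301)| = 0.586
|Γ|² = 0.343
P_refl = |Γ|²·P_inc = 223 mW, P_del = (1 − |Γ|²)·P_inc = 427 mW

P_reflected ≈ 223 mW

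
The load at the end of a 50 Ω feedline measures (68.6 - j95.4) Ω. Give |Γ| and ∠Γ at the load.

Γ = (Z_L − Z_0)/(Z_L + Z_0) = (18.6 − j95.4)/(118.6 − j95.4)
|Γ| = 97.2/152 = 0.639

Γ ≈ 0.639 ∠ -40.2°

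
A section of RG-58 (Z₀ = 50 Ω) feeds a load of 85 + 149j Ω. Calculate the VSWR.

VSWR ≈ 7.38

Γ = (Z_L − Z_0)/(Z_L + Z_0) = (35 + j149)/(135 + j149)
|Γ| = 153/201 = 0.761
VSWR = (1 + |Γ|)/(1 − |Γ|) = 1.76/0.239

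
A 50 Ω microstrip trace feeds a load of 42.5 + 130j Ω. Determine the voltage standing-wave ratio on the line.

VSWR ≈ 9.88

Γ = (Z_L − Z_0)/(Z_L + Z_0) = (-7.5 + j130)/(92.5 + j130)
|Γ| = 130/160 = 0.816
VSWR = (1 + |Γ|)/(1 − |Γ|) = 1.82/0.184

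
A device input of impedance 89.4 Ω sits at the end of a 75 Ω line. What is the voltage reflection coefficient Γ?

Γ = (Z_L − Z_0)/(Z_L + Z_0) = (89.4 − 75)/(89.4 + 75) = 14.4/164.4

Γ = 0.0876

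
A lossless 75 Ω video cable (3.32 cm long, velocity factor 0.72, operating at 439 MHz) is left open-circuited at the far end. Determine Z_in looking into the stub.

λ = v/f = 0.72·c / 439 MHz = 0.492 m
βl = 2π·l/λ = 2π × 0.0675 = 24.3°
tan(βl) = 0.451
For an open-circuited stub, Z_in = −jZ_0·cot(βl) = −jZ_0/tan(βl)

Z_in ≈ −j166 Ω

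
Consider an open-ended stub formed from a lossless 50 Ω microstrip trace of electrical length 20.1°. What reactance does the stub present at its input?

tan(βl) = 0.366
For an open-ended stub, Z_in = −jZ_0·cot(βl) = −jZ_0/tan(βl)

X_in ≈ -137 Ω (capacitive)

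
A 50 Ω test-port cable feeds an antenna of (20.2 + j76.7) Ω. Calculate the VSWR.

VSWR ≈ 8.59

Γ = (Z_L − Z_0)/(Z_L + Z_0) = (-29.8 + j76.7)/(70.2 + j76.7)
|Γ| = 82.3/104 = 0.791
VSWR = (1 + |Γ|)/(1 − |Γ|) = 1.79/0.209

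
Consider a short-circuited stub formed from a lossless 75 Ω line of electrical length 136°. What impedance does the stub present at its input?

tan(βl) = -0.966
For a short-circuited stub, Z_in = jZ_0·tan(βl)

Z_in ≈ −j72.4 Ω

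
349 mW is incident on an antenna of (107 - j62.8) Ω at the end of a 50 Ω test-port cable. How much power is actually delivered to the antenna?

|Γ| = |(57 − j62.8)/(157 − j62.8)| = 0.502
|Γ|² = 0.252
P_refl = |Γ|²·P_inc = 87.8 mW, P_del = (1 − |Γ|²)·P_inc = 261 mW

P_delivered ≈ 261 mW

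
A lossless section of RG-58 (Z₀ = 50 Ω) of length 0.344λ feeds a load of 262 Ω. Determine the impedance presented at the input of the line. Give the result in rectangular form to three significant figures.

βl = 2π × 0.344 = 124°
tan(βl) = tan(124°) = -1.49
Z_in = Z_0·(Z_L + jZ_0·tanβl)/(Z_0 + jZ_L·tanβl)
     = 50·(262 − j74.6)/(50 − j391)

Z_in ≈ 13.6 + j31.8 Ω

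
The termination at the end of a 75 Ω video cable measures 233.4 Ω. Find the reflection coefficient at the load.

Γ = (Z_L − Z_0)/(Z_L + Z_0) = (233.4 − 75)/(233.4 + 75) = 158.4/308.4

Γ = 0.514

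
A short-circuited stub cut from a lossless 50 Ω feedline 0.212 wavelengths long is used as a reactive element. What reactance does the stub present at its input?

βl = 2π × 0.212 = 76.3°
tan(βl) = 4.11
For a short-circuited stub, Z_in = jZ_0·tan(βl)

X_in ≈ 205 Ω (inductive)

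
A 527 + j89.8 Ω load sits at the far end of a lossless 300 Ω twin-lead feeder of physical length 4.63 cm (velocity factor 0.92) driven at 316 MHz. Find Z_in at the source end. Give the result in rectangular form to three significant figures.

λ = v/f = 0.92·c / 316 MHz = 0.873 m
βl = 2π·l/λ = 2π × 0.053 = 19.1°
tan(βl) = tan(19.1°) = 0.346
Z_in = Z_0·(Z_L + jZ_0·tanβl)/(Z_0 + jZ_L·tanβl)
     = 300·(527 + j194)/(269 + j182)

Z_in ≈ 503 − j125 Ω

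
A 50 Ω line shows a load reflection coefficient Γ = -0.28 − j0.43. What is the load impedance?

Z_L = Z_0·(1 + Γ)/(1 − Γ) = 50·(0.72 − j0.43)/(1.28 + j0.43)

Z_L ≈ 20.2 − j23.6 Ω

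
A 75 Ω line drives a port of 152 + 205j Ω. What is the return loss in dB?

Γ = (77 + j205)/(227 + j205), |Γ| = 0.716
RL = −20·log₁₀|Γ| = −20·log₁₀(0.716)

RL ≈ 2.9 dB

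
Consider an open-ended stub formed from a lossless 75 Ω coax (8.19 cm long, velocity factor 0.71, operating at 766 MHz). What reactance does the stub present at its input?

X_in ≈ 21.6 Ω (inductive)

λ = v/f = 0.71·c / 766 MHz = 0.278 m
βl = 2π·l/λ = 2π × 0.295 = 106°
tan(βl) = -3.48
For an open-ended stub, Z_in = −jZ_0·cot(βl) = −jZ_0/tan(βl)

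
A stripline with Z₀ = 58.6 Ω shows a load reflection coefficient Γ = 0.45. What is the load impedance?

Z_L ≈ 154 Ω

Z_L = Z_0·(1 + Γ)/(1 − Γ) = 58.6·(1.45)/(0.55)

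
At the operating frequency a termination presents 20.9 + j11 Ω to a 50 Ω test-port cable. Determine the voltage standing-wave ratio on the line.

VSWR ≈ 2.53

Γ = (Z_L − Z_0)/(Z_L + Z_0) = (-29.1 + j11)/(70.9 + j11)
|Γ| = 31.1/71.7 = 0.434
VSWR = (1 + |Γ|)/(1 − |Γ|) = 1.43/0.566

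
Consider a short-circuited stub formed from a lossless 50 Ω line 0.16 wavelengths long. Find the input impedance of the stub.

Z_in ≈ +j78.8 Ω

βl = 2π × 0.16 = 57.6°
tan(βl) = 1.58
For a short-circuited stub, Z_in = jZ_0·tan(βl)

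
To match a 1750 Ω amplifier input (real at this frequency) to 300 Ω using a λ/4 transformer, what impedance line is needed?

Z_qwt ≈ 725 Ω

Z_qwt = √(Z_0·R_L) = √(300 × 1750) = √525000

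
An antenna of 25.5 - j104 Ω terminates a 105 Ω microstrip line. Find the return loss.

RL ≈ 2.11 dB

Γ = (-79.5 − j104)/(130.5 − j104), |Γ| = 0.784
RL = −20·log₁₀|Γ| = −20·log₁₀(0.784)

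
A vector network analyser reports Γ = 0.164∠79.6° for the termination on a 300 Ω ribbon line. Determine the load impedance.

Z_L = Z_0·(1 + Γ)/(1 − Γ) = 300·(1.03 + j0.161)/(0.97 − j0.161)

Z_L ≈ 302 + j100 Ω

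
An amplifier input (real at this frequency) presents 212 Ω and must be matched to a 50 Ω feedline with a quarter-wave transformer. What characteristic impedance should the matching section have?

Z_qwt ≈ 103 Ω

Z_qwt = √(Z_0·R_L) = √(50 × 212) = √10600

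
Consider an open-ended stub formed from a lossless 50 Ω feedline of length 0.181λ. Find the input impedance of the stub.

Z_in ≈ −j23.1 Ω

βl = 2π × 0.181 = 65.2°
tan(βl) = 2.16
For an open-ended stub, Z_in = −jZ_0·cot(βl) = −jZ_0/tan(βl)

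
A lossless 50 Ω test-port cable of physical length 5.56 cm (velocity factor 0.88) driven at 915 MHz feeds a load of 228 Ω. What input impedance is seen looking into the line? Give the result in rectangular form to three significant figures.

λ = v/f = 0.88·c / 915 MHz = 0.289 m
βl = 2π·l/λ = 2π × 0.193 = 69.4°
tan(βl) = tan(69.4°) = 2.66
Z_in = Z_0·(Z_L + jZ_0·tanβl)/(Z_0 + jZ_L·tanβl)
     = 50·(228 + j133)/(50 + j606)

Z_in ≈ 12.4 − j17.8 Ω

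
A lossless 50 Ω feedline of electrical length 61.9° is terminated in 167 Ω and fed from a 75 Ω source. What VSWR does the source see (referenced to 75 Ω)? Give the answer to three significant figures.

VSWR ≈ 4.42

tan(βl) = 1.87
Z_in = Z_0·(Z_L + jZ_0·tanβl)/(Z_0 + jZ_L·tanβl) = 18.8 − j23.7 Ω
Γ_s = (Z_in − Z_s)/(Z_in + Z_s) = (-56.2 − j23.7)/(93.8 − j23.7), |Γ_s| = 0.631
VSWR = (1 + |Γ_s|)/(1 − |Γ_s|)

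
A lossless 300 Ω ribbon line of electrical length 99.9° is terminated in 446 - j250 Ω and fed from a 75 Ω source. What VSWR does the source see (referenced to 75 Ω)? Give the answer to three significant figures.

tan(βl) = -5.73
Z_in = Z_0·(Z_L + jZ_0·tanβl)/(Z_0 + jZ_L·tanβl) = 174 + j129 Ω
Γ_s = (Z_in − Z_s)/(Z_in + Z_s) = (98.8 + j129)/(249 + j129), |Γ_s| = 0.581
VSWR = (1 + |Γ_s|)/(1 − |Γ_s|)

VSWR ≈ 3.77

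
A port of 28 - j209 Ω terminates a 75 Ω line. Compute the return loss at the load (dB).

Γ = (-47 − j209)/(103 − j209), |Γ| = 0.919
RL = −20·log₁₀|Γ| = −20·log₁₀(0.919)

RL ≈ 0.73 dB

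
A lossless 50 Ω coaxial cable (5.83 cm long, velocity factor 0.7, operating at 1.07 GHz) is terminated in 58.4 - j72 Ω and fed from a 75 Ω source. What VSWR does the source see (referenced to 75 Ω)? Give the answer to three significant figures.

VSWR ≈ 4.02

λ = v/f = 0.7·c / 1.07 GHz = 0.196 m
βl = 2π·l/λ = 2π × 0.297 = 107°
tan(βl) = -3.28
Z_in = Z_0·(Z_L + jZ_0·tanβl)/(Z_0 + jZ_L·tanβl) = 24.1 + j38.6 Ω
Γ_s = (Z_in − Z_s)/(Z_in + Z_s) = (-50.9 + j38.6)/(99.1 + j38.6), |Γ_s| = 0.601
VSWR = (1 + |Γ_s|)/(1 − |Γ_s|)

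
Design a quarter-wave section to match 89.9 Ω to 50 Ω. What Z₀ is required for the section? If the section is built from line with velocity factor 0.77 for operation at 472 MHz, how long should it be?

Z_qwt = √(Z_0·R_L) = √(50 × 89.9) = √4495
λ = 0.77·c/f = 0.489 m, so l = λ/4 = 0.122 m

Z_qwt ≈ 67 Ω; length ≈ 12.2 cm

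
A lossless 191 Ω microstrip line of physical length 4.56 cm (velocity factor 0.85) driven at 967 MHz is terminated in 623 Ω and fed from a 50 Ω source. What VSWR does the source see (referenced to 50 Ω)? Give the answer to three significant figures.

VSWR ≈ 4.06

λ = v/f = 0.85·c / 967 MHz = 0.264 m
βl = 2π·l/λ = 2π × 0.173 = 62.3°
tan(βl) = 1.9
Z_in = Z_0·(Z_L + jZ_0·tanβl)/(Z_0 + jZ_L·tanβl) = 72.9 − j88.7 Ω
Γ_s = (Z_in − Z_s)/(Z_in + Z_s) = (22.9 − j88.7)/(123 − j88.7), |Γ_s| = 0.605
VSWR = (1 + |Γ_s|)/(1 − |Γ_s|)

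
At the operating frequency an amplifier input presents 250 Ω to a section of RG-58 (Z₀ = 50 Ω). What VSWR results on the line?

VSWR ≈ 5

Γ = (250 − 50)/(250 + 50) = 0.667
VSWR = (1 + 0.667)/(1 − 0.667)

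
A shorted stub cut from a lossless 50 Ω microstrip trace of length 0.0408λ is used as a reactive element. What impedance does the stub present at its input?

βl = 2π × 0.0408 = 14.7°
tan(βl) = 0.262
For a shorted stub, Z_in = jZ_0·tan(βl)

Z_in ≈ +j13.1 Ω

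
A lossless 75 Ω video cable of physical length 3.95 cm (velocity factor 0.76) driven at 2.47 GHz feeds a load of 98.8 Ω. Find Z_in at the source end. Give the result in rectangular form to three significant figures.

λ = v/f = 0.76·c / 2.47 GHz = 0.0923 m
βl = 2π·l/λ = 2π × 0.428 = 154°
tan(βl) = tan(154°) = -0.487
Z_in = Z_0·(Z_L + jZ_0·tanβl)/(Z_0 + jZ_L·tanβl)
     = 75·(98.8 − j36.5)/(75 − j48.1)

Z_in ≈ 86.6 + j19 Ω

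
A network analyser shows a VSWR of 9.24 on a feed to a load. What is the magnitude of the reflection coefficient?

|Γ| ≈ 0.805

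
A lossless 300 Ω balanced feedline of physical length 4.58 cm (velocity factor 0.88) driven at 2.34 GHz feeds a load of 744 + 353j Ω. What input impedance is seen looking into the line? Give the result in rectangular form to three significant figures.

Z_in ≈ 181 + j253 Ω

λ = v/f = 0.88·c / 2.34 GHz = 0.113 m
βl = 2π·l/λ = 2π × 0.406 = 146°
tan(βl) = tan(146°) = -0.671
Z_in = Z_0·(Z_L + jZ_0·tanβl)/(Z_0 + jZ_L·tanβl)
     = 300·(744 + j152)/(537 − j499)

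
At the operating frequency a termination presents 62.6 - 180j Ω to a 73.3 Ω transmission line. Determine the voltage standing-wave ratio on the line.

VSWR ≈ 8.97

Γ = (Z_L − Z_0)/(Z_L + Z_0) = (-10.7 − j180)/(135.9 − j180)
|Γ| = 180/226 = 0.799
VSWR = (1 + |Γ|)/(1 − |Γ|) = 1.8/0.201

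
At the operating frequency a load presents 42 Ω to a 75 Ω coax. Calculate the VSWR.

For a purely resistive load, VSWR = R_L/Z_0 or Z_0/R_L (whichever > 1) = 75/42

VSWR ≈ 1.79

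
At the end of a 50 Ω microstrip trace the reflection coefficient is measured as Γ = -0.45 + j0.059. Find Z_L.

Z_L = Z_0·(1 + Γ)/(1 − Γ) = 50·(0.55 + j0.059)/(1.45 − j0.059)

Z_L ≈ 18.9 + j2.8 Ω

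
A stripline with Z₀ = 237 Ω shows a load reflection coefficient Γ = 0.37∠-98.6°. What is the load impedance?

Z_L ≈ 164 − j139 Ω

Z_L = Z_0·(1 + Γ)/(1 − Γ) = 237·(0.945 − j0.366)/(1.06 + j0.366)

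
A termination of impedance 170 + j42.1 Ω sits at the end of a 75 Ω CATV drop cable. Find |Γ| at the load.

Γ = (Z_L − Z_0)/(Z_L + Z_0) = (95 + j42.1)/(245 + j42.1)
|Γ| = 104/249

|Γ| ≈ 0.418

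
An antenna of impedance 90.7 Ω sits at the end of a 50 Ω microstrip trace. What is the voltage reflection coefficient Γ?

Γ = 0.289

Γ = (Z_L − Z_0)/(Z_L + Z_0) = (90.7 − 50)/(90.7 + 50) = 40.7/140.7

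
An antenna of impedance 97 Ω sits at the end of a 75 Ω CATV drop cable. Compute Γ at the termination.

Γ = (Z_L − Z_0)/(Z_L + Z_0) = (97 − 75)/(97 + 75) = 22/172

Γ = 0.128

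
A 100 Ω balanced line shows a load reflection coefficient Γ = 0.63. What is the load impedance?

Z_L ≈ 441 Ω

Z_L = Z_0·(1 + Γ)/(1 − Γ) = 100·(1.63)/(0.37)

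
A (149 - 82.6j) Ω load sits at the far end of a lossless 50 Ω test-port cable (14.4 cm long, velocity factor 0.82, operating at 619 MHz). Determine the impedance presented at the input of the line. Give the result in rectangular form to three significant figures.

λ = v/f = 0.82·c / 619 MHz = 0.397 m
βl = 2π·l/λ = 2π × 0.362 = 130°
tan(βl) = tan(130°) = -1.17
Z_in = Z_0·(Z_L + jZ_0·tanβl)/(Z_0 + jZ_L·tanβl)
     = 50·(149 − j141)/(-46.9 − j175)

Z_in ≈ 27 + j49.9 Ω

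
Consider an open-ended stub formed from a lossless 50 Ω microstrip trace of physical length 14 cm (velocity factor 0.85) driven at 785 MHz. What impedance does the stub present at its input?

λ = v/f = 0.85·c / 785 MHz = 0.325 m
βl = 2π·l/λ = 2π × 0.431 = 155°
tan(βl) = -0.463
For an open-ended stub, Z_in = −jZ_0·cot(βl) = −jZ_0/tan(βl)

Z_in ≈ +j108 Ω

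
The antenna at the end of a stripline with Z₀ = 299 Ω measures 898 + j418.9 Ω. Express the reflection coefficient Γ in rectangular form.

Γ = (Z_L − Z_0)/(Z_L + Z_0) = (599 + j418.9)/(1197 + j418.9)

Γ ≈ 0.555 + j0.156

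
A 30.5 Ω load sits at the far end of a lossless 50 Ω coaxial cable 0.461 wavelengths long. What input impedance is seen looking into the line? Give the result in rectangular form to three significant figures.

Z_in ≈ 31.7 − j7.67 Ω

βl = 2π × 0.461 = 166°
tan(βl) = tan(166°) = -0.25
Z_in = Z_0·(Z_L + jZ_0·tanβl)/(Z_0 + jZ_L·tanβl)
     = 50·(30.5 − j12.5)/(50 − j7.63)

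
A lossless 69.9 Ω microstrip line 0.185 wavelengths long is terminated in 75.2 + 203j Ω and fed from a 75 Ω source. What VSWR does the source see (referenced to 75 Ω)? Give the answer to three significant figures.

VSWR ≈ 9.88

βl = 2π × 0.185 = 66.6°
tan(βl) = 2.31
Z_in = Z_0·(Z_L + jZ_0·tanβl)/(Z_0 + jZ_L·tanβl) = 12.3 − j58.5 Ω
Γ_s = (Z_in − Z_s)/(Z_in + Z_s) = (-62.7 − j58.5)/(87.3 − j58.5), |Γ_s| = 0.816
VSWR = (1 + |Γ_s|)/(1 − |Γ_s|)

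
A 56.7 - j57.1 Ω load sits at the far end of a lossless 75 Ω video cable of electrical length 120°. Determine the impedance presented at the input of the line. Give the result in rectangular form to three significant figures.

tan(βl) = tan(120°) = -1.73
Z_in = Z_0·(Z_L + jZ_0·tanβl)/(Z_0 + jZ_L·tanβl)
     = 75·(56.7 − j187)/(-23.9 − j98.2)

Z_in ≈ 125 + j73.7 Ω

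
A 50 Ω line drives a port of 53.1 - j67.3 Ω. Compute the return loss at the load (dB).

RL ≈ 5.24 dB

Γ = (3.1 − j67.3)/(103.1 − j67.3), |Γ| = 0.547
RL = −20·log₁₀|Γ| = −20·log₁₀(0.547)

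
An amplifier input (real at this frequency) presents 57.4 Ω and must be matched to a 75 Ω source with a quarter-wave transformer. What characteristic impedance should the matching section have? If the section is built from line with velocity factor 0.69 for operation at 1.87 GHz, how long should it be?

Z_qwt = √(Z_0·R_L) = √(75 × 57.4) = √4305
λ = 0.69·c/f = 0.111 m, so l = λ/4 = 0.0277 m

Z_qwt ≈ 65.6 Ω; length ≈ 2.77 cm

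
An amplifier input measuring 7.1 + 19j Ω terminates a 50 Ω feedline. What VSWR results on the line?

Γ = (Z_L − Z_0)/(Z_L + Z_0) = (-42.9 + j19)/(57.1 + j19)
|Γ| = 46.9/60.2 = 0.78
VSWR = (1 + |Γ|)/(1 − |Γ|) = 1.78/0.22

VSWR ≈ 8.08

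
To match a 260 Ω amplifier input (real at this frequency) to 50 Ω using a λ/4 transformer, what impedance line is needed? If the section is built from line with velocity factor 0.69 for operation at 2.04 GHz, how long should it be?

Z_qwt = √(Z_0·R_L) = √(50 × 260) = √13000
λ = 0.69·c/f = 0.101 m, so l = λ/4 = 0.0254 m

Z_qwt ≈ 114 Ω; length ≈ 2.54 cm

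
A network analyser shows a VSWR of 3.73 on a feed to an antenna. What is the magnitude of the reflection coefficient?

|Γ| = (S − 1)/(S + 1) = (3.73 − 1)/(3.73 + 1) = 2.73/4.73

|Γ| ≈ 0.577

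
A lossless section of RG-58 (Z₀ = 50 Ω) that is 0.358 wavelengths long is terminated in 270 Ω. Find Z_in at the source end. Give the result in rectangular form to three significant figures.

Z_in ≈ 14.9 + j38.1 Ω

βl = 2π × 0.358 = 129°
tan(βl) = tan(129°) = -1.24
Z_in = Z_0·(Z_L + jZ_0·tanβl)/(Z_0 + jZ_L·tanβl)
     = 50·(270 − j62)/(50 − j335)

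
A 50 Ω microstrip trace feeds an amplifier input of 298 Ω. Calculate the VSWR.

VSWR ≈ 5.96

Γ = (298 − 50)/(298 + 50) = 0.713
VSWR = (1 + 0.713)/(1 − 0.713)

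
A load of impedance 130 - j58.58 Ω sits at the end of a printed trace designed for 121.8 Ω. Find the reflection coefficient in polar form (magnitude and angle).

Γ = (Z_L − Z_0)/(Z_L + Z_0) = (8.2 − j58.58)/(251.8 − j58.58)
|Γ| = 59.2/259 = 0.229

Γ ≈ 0.229 ∠ -68.9°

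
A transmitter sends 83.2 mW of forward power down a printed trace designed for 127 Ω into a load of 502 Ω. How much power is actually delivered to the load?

P_delivered ≈ 53.6 mW

Γ = (502 − 127)/(502 + 127) = 0.596
|Γ|² = 0.355
P_refl = |Γ|²·P_inc = 29.6 mW, P_del = (1 − |Γ|²)·P_inc = 53.6 mW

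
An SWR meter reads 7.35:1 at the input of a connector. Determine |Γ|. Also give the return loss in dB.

|Γ| ≈ 0.76; return loss ≈ 2.38 dB

|Γ| = (S − 1)/(S + 1) = (7.35 − 1)/(7.35 + 1) = 6.35/8.35
RL = −20·log₁₀|Γ| = −20·log₁₀(0.76)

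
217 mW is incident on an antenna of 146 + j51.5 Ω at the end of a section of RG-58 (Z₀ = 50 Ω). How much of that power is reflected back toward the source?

P_reflected ≈ 62.7 mW

|Γ| = |(96 + j51.5)/(196 + j51.5)| = 0.538
|Γ|² = 0.289
P_refl = |Γ|²·P_inc = 62.7 mW, P_del = (1 − |Γ|²)·P_inc = 154 mW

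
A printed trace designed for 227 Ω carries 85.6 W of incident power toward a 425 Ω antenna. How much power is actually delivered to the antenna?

Γ = (425 − 227)/(425 + 227) = 0.304
|Γ|² = 0.0922
P_refl = |Γ|²·P_inc = 7.89 W, P_del = (1 − |Γ|²)·P_inc = 77.7 W

P_delivered ≈ 77.7 W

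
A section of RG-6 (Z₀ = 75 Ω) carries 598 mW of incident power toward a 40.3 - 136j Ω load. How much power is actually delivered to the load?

|Γ| = |(-34.7 − j136)/(115.3 − j136)| = 0.787
|Γ|² = 0.62
P_refl = |Γ|²·P_inc = 371 mW, P_del = (1 − |Γ|²)·P_inc = 227 mW

P_delivered ≈ 227 mW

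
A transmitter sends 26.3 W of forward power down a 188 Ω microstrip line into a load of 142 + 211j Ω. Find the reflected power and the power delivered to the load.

P_reflected ≈ 7.99 W; P_delivered ≈ 18.3 W

|Γ| = |(-46 + j211)/(330 + j211)| = 0.551
|Γ|² = 0.304
P_refl = |Γ|²·P_inc = 7.99 W, P_del = (1 − |Γ|²)·P_inc = 18.3 W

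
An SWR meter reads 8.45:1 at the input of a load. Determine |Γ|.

|Γ| ≈ 0.788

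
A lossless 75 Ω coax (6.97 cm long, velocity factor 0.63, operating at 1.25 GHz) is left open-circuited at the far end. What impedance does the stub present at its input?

Z_in ≈ +j300 Ω

λ = v/f = 0.63·c / 1.25 GHz = 0.151 m
βl = 2π·l/λ = 2π × 0.461 = 166°
tan(βl) = -0.25
For an open-circuited stub, Z_in = −jZ_0·cot(βl) = −jZ_0/tan(βl)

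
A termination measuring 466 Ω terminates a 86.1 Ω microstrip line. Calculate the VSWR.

VSWR ≈ 5.41

For a purely resistive load, VSWR = R_L/Z_0 or Z_0/R_L (whichever > 1) = 466/86.1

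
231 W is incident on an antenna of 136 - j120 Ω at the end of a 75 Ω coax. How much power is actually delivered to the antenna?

|Γ| = |(61 − j120)/(211 − j120)| = 0.555
|Γ|² = 0.308
P_refl = |Γ|²·P_inc = 71 W, P_del = (1 − |Γ|²)·P_inc = 160 W

P_delivered ≈ 160 W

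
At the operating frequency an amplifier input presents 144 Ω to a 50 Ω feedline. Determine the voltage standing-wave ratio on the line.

VSWR ≈ 2.88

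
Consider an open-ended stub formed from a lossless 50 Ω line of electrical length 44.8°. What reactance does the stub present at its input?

X_in ≈ -50.4 Ω (capacitive)

tan(βl) = 0.993
For an open-ended stub, Z_in = −jZ_0·cot(βl) = −jZ_0/tan(βl)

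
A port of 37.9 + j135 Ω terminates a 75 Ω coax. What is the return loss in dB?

Γ = (-37.1 + j135)/(112.9 + j135), |Γ| = 0.796
RL = −20·log₁₀|Γ| = −20·log₁₀(0.796)

RL ≈ 1.99 dB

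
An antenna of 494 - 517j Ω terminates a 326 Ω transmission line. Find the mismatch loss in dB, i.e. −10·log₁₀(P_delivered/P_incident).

Γ = (168 − j517)/(820 − j517), |Γ| = 0.561
|Γ|² = 0.314, so P_del/P_inc = 1 − |Γ|² = 0.686
ML = −10·log₁₀(1 − |Γ|²)

mismatch loss ≈ 1.64 dB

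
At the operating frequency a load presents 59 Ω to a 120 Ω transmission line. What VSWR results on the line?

For a purely resistive load, VSWR = R_L/Z_0 or Z_0/R_L (whichever > 1) = 120/59

VSWR ≈ 2.03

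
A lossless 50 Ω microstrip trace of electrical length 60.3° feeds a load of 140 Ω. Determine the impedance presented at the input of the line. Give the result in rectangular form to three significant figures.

tan(βl) = tan(60.3°) = 1.75
Z_in = Z_0·(Z_L + jZ_0·tanβl)/(Z_0 + jZ_L·tanβl)
     = 50·(140 + j87.7)/(50 + j245)

Z_in ≈ 22.7 − j23.9 Ω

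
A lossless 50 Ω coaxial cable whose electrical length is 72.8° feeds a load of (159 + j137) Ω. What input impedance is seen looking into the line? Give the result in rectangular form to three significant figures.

Z_in ≈ 10.9 − j23.8 Ω

tan(βl) = tan(72.8°) = 3.23
Z_in = Z_0·(Z_L + jZ_0·tanβl)/(Z_0 + jZ_L·tanβl)
     = 50·(159 + j299)/(-393 + j514)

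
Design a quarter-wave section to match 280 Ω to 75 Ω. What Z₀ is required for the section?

Z_qwt = √(Z_0·R_L) = √(75 × 280) = √21000

Z_qwt ≈ 145 Ω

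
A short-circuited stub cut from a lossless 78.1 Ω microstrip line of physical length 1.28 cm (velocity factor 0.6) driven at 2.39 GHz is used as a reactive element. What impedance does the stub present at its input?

Z_in ≈ +j142 Ω

λ = v/f = 0.6·c / 2.39 GHz = 0.0753 m
βl = 2π·l/λ = 2π × 0.17 = 61.2°
tan(βl) = 1.82
For a short-circuited stub, Z_in = jZ_0·tan(βl)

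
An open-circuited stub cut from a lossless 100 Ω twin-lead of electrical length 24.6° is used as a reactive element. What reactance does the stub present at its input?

tan(βl) = 0.458
For an open-circuited stub, Z_in = −jZ_0·cot(βl) = −jZ_0/tan(βl)

X_in ≈ -218 Ω (capacitive)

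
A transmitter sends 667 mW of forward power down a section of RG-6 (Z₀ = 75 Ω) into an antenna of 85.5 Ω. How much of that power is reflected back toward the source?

P_reflected ≈ 2.85 mW

Γ = (85.5 − 75)/(85.5 + 75) = 0.0654
|Γ|² = 0.00428
P_refl = |Γ|²·P_inc = 2.85 mW, P_del = (1 − |Γ|²)·P_inc = 664 mW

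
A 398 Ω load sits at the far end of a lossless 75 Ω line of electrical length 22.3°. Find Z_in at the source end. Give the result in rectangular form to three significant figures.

Z_in ≈ 81 − j146 Ω

tan(βl) = tan(22.3°) = 0.41
Z_in = Z_0·(Z_L + jZ_0·tanβl)/(Z_0 + jZ_L·tanβl)
     = 75·(398 + j30.8)/(75 + j163)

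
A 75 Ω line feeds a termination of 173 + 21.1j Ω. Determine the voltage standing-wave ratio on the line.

Γ = (Z_L − Z_0)/(Z_L + Z_0) = (98 + j21.1)/(248 + j21.1)
|Γ| = 100/249 = 0.403
VSWR = (1 + |Γ|)/(1 − |Γ|) = 1.4/0.597

VSWR ≈ 2.35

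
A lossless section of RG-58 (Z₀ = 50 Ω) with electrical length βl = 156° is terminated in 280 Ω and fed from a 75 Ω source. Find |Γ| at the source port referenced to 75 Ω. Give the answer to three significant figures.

|Γ| ≈ 0.638

tan(βl) = -0.445
Z_in = Z_0·(Z_L + jZ_0·tanβl)/(Z_0 + jZ_L·tanβl) = 46.5 + j93.7 Ω
Γ_s = (Z_in − Z_s)/(Z_in + Z_s) = (-28.5 + j93.7)/(121 + j93.7), |Γ_s| = 0.638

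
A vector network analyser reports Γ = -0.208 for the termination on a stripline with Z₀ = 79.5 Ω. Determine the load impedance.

Z_L ≈ 52.1 Ω

Z_L = Z_0·(1 + Γ)/(1 − Γ) = 79.5·(0.792)/(1.21)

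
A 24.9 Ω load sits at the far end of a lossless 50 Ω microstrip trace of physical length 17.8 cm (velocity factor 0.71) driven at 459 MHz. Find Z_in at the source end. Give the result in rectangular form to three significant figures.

λ = v/f = 0.71·c / 459 MHz = 0.464 m
βl = 2π·l/λ = 2π × 0.384 = 138°
tan(βl) = tan(138°) = -0.898
Z_in = Z_0·(Z_L + jZ_0·tanβl)/(Z_0 + jZ_L·tanβl)
     = 50·(24.9 − j44.9)/(50 − j22.4)

Z_in ≈ 37.5 − j28.1 Ω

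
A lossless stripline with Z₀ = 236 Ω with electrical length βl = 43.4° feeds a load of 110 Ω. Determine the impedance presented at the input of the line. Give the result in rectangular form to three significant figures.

tan(βl) = tan(43.4°) = 0.946
Z_in = Z_0·(Z_L + jZ_0·tanβl)/(Z_0 + jZ_L·tanβl)
     = 236·(110 + j223)/(236 + j104)

Z_in ≈ 174 + j146 Ω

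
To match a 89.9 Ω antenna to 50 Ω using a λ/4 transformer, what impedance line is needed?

Z_qwt ≈ 67 Ω

Z_qwt = √(Z_0·R_L) = √(50 × 89.9) = √4495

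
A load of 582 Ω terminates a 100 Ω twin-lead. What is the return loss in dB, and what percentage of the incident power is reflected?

Γ = (582 − 100)/(582 + 100) = 0.707
RL = −20·log₁₀(0.707) = 3.01 dB
P_refl/P_inc = |Γ|² = 0.499

RL ≈ 3.01 dB; 49.9% of incident power reflected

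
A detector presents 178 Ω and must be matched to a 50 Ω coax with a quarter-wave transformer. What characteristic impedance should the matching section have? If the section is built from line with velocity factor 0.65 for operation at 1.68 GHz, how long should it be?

Z_qwt = √(Z_0·R_L) = √(50 × 178) = √8900
λ = 0.65·c/f = 0.116 m, so l = λ/4 = 0.029 m

Z_qwt ≈ 94.3 Ω; length ≈ 2.9 cm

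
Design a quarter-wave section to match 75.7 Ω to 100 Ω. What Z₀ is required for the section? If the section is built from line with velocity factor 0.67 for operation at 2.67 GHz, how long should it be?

Z_qwt = √(Z_0·R_L) = √(100 × 75.7) = √7570
λ = 0.67·c/f = 0.0753 m, so l = λ/4 = 0.0188 m

Z_qwt ≈ 87 Ω; length ≈ 1.88 cm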